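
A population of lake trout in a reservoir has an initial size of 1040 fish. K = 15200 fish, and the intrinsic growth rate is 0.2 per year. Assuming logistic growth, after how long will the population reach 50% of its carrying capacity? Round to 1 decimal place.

13.1 years

A = (K − N₀)/N₀ = (15200 − 1040)/1040 = 13.615.
Solve 15200/(1 + 13.615·e^(−0.2t)) = 7600: 1 + 13.615·e^(−0.2t) = 2, so e^(−0.2t) = 0.0734463.
−0.2·t = ln(0.0734463) = -2.6112, so t = 2.6112/0.2 = 13.056.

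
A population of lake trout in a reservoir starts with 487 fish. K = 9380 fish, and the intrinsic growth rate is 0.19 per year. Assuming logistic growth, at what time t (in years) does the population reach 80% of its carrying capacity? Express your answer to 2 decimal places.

A = (K − N₀)/N₀ = (9380 − 487)/487 = 18.261.
Solve 9380/(1 + 18.261·e^(−0.19t)) = 7504: 1 + 18.261·e^(−0.19t) = 1.25, so e^(−0.19t) = 0.0136905.
−0.19·t = ln(0.0136905) = -4.291, so t = 4.291/0.19 = 22.584.

22.58 years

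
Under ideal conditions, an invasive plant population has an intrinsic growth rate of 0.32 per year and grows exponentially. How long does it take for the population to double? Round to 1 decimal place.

Doubling time t_d = ln(2)/r = 0.6931/0.32 = 2.1661.

2.2 years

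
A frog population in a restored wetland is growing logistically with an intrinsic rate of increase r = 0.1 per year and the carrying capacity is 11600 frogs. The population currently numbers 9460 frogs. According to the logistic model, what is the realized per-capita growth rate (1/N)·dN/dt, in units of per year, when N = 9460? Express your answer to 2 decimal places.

0.02 per year

(1/N)·dN/dt = r(1 − N/K) = 0.1 × (1 − 9460/11600).
= 0.1 × 0.18448 = 0.018448.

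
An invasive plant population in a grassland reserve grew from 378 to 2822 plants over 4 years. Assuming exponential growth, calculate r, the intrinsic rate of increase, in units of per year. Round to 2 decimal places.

From N(t) = N₀·e^(rt): e^(r·4) = 2822/378 = 7.4656.
r·4 = ln(7.4656) = 2.0103, so r = 2.0103/4 = 0.50258.

0.50 per year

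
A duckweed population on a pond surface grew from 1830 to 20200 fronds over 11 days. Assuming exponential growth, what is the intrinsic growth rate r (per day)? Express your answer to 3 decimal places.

From N(t) = N₀·e^(rt): e^(r·11) = 20200/1830 = 11.038.
r·11 = ln(11.038) = 2.4014, so r = 2.4014/11 = 0.21831.

0.218 per day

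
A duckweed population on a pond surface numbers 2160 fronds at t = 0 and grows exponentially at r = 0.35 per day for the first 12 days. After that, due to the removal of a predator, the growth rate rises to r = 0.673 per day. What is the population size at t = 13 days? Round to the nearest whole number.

Phase 1: N(12) = 2160·e^(0.35×12) = 2160·e^4.2 = 144042.
Phase 2 runs for 13 − 12 = 1 days at r = 0.673.
N(13) = 144042·e^(0.673×1) = 144042·e^0.673 = 282339.

282339 fronds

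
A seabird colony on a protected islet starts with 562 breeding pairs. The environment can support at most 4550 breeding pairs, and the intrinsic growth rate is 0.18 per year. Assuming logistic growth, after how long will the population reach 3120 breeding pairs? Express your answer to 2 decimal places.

15.22 years

A = (K − N₀)/N₀ = (4550 − 562)/562 = 7.0961.
Solve 4550/(1 + 7.0961·e^(−0.18t)) = 3120: 1 + 7.0961·e^(−0.18t) = 1.4583, so e^(−0.18t) = 0.0645896.
−0.18·t = ln(0.0645896) = -2.7397, so t = 2.7397/0.18 = 15.221.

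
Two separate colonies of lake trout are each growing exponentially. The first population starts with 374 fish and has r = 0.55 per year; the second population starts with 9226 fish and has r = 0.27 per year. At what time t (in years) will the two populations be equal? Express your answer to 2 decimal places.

Set 374·e^(0.55t) = 9226·e^(0.27t).
e^((0.55 − 0.27)t) = 9226/374 → e^(0.28·t) = 24.668.
0.28·t = ln(24.668) = 3.2055, so t = 3.2055/0.28 = 11.448.

11.45 years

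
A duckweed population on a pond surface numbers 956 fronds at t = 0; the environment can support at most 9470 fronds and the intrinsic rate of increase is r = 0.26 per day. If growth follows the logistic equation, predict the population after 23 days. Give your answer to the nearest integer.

A = (K − N₀)/N₀ = (9470 − 956)/956 = 8.9059.
N(t) = K/(1 + A·e^(−rt)) = 9470/(1 + 8.9059×e^(−0.26×23)).
e^(−5.98) = 0.0025288; denominator = 1 + 8.9059×0.0025288 = 1.0225.
N = 9470/1.0225 = 9261.42.

9261 fronds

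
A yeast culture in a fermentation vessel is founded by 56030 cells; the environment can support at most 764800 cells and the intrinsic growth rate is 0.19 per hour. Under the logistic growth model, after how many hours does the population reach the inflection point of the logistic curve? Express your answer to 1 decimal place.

13.4 hours

Logistic growth is fastest at N = K/2 = 382400.
A = (K − N₀)/N₀ = 12.65. Set K/(1 + A·e^(−rt)) = K/2 → A·e^(−rt) = 1.
e^(−0.19t) = 1/12.65 = 0.0790524, so t = ln(12.65)/0.19 = 2.5376/0.19 = 13.356.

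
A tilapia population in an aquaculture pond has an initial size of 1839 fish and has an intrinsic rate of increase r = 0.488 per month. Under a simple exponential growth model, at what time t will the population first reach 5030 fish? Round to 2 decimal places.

2.06 months

Set N₀·e^(rt) = 5030: e^(0.488·t) = 5030/1839 = 2.7352.
0.488·t = ln(2.7352) = 1.0062, so t = 1.0062/0.488 = 2.0619.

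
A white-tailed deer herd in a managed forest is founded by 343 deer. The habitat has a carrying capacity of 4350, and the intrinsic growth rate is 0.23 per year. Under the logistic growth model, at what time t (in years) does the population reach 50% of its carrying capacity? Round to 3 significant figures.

10.7 years

A = (K − N₀)/N₀ = (4350 − 343)/343 = 11.682.
Solve 4350/(1 + 11.682·e^(−0.23t)) = 2175: 1 + 11.682·e^(−0.23t) = 2, so e^(−0.23t) = 0.0856002.
−0.23·t = ln(0.0856002) = -2.4581, so t = 2.4581/0.23 = 10.687.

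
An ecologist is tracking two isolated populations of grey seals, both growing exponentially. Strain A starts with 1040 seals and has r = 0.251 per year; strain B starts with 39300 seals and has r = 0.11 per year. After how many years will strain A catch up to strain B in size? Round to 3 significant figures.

25.8 years

Set 1040·e^(0.251t) = 39300·e^(0.11t).
e^((0.251 − 0.11)t) = 39300/1040 → e^(0.141·t) = 37.788.
0.141·t = ln(37.788) = 3.632, so t = 3.632/0.141 = 25.759.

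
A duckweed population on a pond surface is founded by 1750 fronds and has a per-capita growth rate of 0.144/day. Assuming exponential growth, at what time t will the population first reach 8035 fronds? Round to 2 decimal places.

Set N₀·e^(rt) = 8035: e^(0.144·t) = 8035/1750 = 4.5914.
0.144·t = ln(4.5914) = 1.5242, so t = 1.5242/0.144 = 10.585.

10.58 days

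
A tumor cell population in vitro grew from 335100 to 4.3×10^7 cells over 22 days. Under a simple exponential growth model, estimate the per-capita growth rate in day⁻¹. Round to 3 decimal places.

0.221 per day

From N(t) = N₀·e^(rt): e^(r·22) = 4.3×10^7/335100 = 128.32.
r·22 = ln(128.32) = 4.8545, so r = 4.8545/22 = 0.22066.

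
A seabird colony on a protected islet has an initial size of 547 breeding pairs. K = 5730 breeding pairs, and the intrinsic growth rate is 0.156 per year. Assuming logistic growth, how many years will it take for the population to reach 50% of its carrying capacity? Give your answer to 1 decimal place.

14.4 years

A = (K − N₀)/N₀ = (5730 − 547)/547 = 9.4753.
Solve 5730/(1 + 9.4753·e^(−0.156t)) = 2865: 1 + 9.4753·e^(−0.156t) = 2, so e^(−0.156t) = 0.105537.
−0.156·t = ln(0.105537) = -2.2487, so t = 2.2487/0.156 = 14.415.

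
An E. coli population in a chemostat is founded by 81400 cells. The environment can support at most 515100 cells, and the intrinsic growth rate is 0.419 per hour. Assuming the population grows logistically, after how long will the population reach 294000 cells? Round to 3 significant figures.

4.67 hours

A = (K − N₀)/N₀ = (515100 − 81400)/81400 = 5.328.
Solve 515100/(1 + 5.328·e^(−0.419t)) = 294000: 1 + 5.328·e^(−0.419t) = 1.752, so e^(−0.419t) = 0.141149.
−0.419·t = ln(0.141149) = -1.9579, so t = 1.9579/0.419 = 4.6729.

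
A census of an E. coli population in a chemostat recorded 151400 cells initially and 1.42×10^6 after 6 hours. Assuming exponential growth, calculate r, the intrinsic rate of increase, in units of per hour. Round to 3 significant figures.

0.373 per hour

From N(t) = N₀·e^(rt): e^(r·6) = 1.42×10^6/151400 = 9.3791.
r·6 = ln(9.3791) = 2.2385, so r = 2.2385/6 = 0.37308.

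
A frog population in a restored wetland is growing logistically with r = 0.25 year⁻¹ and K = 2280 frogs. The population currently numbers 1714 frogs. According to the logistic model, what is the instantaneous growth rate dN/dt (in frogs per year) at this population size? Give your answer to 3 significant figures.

dN/dt = rN(1 − N/K) = 0.25 × 1714 × (1 − 1714/2280).
1 − 1714/2280 = 0.24825; dN/dt = 0.25 × 1714 × 0.24825 = 106.37.

106 frogs per year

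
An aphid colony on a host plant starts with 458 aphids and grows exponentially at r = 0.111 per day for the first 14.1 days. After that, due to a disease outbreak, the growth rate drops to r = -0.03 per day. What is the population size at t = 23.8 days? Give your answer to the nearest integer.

1638 aphids

Phase 1: N(14.1) = 458·e^(0.111×14.1) = 458·e^1.565 = 2190.68.
Phase 2 runs for 23.8 − 14.1 = 9.7 days at r = -0.03.
N(23.8) = 2190.68·e^(-0.03×9.7) = 2190.68·e^-0.291 = 1637.57.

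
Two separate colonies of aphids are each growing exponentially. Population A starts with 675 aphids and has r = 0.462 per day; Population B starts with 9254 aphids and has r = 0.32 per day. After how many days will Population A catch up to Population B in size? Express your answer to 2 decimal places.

18.44 days

Set 675·e^(0.462t) = 9254·e^(0.32t).
e^((0.462 − 0.32)t) = 9254/675 → e^(0.142·t) = 13.71.
0.142·t = ln(13.71) = 2.6181, so t = 2.6181/0.142 = 18.437.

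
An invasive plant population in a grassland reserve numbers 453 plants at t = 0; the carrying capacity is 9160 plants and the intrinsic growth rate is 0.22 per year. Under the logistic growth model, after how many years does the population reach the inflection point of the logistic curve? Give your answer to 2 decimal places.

Logistic growth is fastest at N = K/2 = 4580.
A = (K − N₀)/N₀ = 19.221. Set K/(1 + A·e^(−rt)) = K/2 → A·e^(−rt) = 1.
e^(−0.22t) = 1/19.221 = 0.0520271, so t = ln(19.221)/0.22 = 2.956/0.22 = 13.436.

13.44 years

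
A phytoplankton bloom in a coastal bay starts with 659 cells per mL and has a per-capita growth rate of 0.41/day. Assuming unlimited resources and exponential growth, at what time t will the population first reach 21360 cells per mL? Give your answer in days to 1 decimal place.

8.5 days

Set N₀·e^(rt) = 21360: e^(0.41·t) = 21360/659 = 32.413.
0.41·t = ln(32.413) = 3.4786, so t = 3.4786/0.41 = 8.4843.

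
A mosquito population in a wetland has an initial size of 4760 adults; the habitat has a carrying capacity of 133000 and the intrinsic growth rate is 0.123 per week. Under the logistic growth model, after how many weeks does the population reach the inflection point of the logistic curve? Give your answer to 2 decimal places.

Logistic growth is fastest at N = K/2 = 66500.
A = (K − N₀)/N₀ = 26.941. Set K/(1 + A·e^(−rt)) = K/2 → A·e^(−rt) = 1.
e^(−0.123t) = 1/26.941 = 0.0371179, so t = ln(26.941)/0.123 = 3.2937/0.123 = 26.778.

26.78 weeks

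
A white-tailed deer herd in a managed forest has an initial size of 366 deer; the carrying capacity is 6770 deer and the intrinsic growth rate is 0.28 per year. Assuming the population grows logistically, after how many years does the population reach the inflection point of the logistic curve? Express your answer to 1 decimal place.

10.2 years

Logistic growth is fastest at N = K/2 = 3385.
A = (K − N₀)/N₀ = 17.497. Set K/(1 + A·e^(−rt)) = K/2 → A·e^(−rt) = 1.
e^(−0.28t) = 1/17.497 = 0.0571518, so t = ln(17.497)/0.28 = 2.862/0.28 = 10.222.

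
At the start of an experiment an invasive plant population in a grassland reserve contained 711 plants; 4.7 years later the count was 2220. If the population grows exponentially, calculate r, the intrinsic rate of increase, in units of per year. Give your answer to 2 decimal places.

From N(t) = N₀·e^(rt): e^(r·4.7) = 2220/711 = 3.1224.
r·4.7 = ln(3.1224) = 1.1386, so r = 1.1386/4.7 = 0.24225.

0.24 per year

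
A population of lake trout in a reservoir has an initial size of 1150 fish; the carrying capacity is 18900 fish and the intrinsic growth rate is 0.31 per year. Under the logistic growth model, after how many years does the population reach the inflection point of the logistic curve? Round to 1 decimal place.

Logistic growth is fastest at N = K/2 = 9450.
A = (K − N₀)/N₀ = 15.435. Set K/(1 + A·e^(−rt)) = K/2 → A·e^(−rt) = 1.
e^(−0.31t) = 1/15.435 = 0.0647887, so t = ln(15.435)/0.31 = 2.7366/0.31 = 8.8278.

8.8 years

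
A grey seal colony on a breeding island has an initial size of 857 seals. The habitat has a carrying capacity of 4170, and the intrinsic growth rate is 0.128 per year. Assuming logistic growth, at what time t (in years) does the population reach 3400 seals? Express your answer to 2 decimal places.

22.17 years

A = (K − N₀)/N₀ = (4170 − 857)/857 = 3.8658.
Solve 4170/(1 + 3.8658·e^(−0.128t)) = 3400: 1 + 3.8658·e^(−0.128t) = 1.2265, so e^(−0.128t) = 0.0585829.
−0.128·t = ln(0.0585829) = -2.8373, so t = 2.8373/0.128 = 22.166.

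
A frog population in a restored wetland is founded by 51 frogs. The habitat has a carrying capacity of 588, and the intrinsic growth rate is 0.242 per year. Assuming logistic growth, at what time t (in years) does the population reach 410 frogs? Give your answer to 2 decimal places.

A = (K − N₀)/N₀ = (588 − 51)/51 = 10.529.
Solve 588/(1 + 10.529·e^(−0.242t)) = 410: 1 + 10.529·e^(−0.242t) = 1.4341, so e^(−0.242t) = 0.0412318.
−0.242·t = ln(0.0412318) = -3.1885, so t = 3.1885/0.242 = 13.176.

13.18 years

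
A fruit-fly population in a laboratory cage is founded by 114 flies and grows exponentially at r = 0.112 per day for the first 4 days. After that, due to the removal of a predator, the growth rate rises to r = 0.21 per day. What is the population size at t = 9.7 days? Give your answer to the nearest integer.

Phase 1: N(4) = 114·e^(0.112×4) = 114·e^0.448 = 178.43.
Phase 2 runs for 9.7 − 4 = 5.7 days at r = 0.21.
N(9.7) = 178.43·e^(0.21×5.7) = 178.43·e^1.197 = 590.635.

591 flies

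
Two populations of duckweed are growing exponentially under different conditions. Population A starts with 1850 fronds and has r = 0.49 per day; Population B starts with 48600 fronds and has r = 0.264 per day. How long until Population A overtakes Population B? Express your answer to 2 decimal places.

14.46 days

Set 1850·e^(0.49t) = 48600·e^(0.264t).
e^((0.49 − 0.264)t) = 48600/1850 → e^(0.226·t) = 26.27.
0.226·t = ln(26.27) = 3.2684, so t = 3.2684/0.226 = 14.462.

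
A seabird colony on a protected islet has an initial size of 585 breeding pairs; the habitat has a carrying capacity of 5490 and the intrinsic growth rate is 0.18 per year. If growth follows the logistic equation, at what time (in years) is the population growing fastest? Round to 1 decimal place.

Logistic growth is fastest at N = K/2 = 2745.
A = (K − N₀)/N₀ = 8.3846. Set K/(1 + A·e^(−rt)) = K/2 → A·e^(−rt) = 1.
e^(−0.18t) = 1/8.3846 = 0.119266, so t = ln(8.3846)/0.18 = 2.1264/0.18 = 11.813.

11.8 years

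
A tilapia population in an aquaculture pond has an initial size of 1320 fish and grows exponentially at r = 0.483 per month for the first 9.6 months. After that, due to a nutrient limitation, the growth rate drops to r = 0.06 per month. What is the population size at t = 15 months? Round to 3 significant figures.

Phase 1: N(9.6) = 1320·e^(0.483×9.6) = 1320·e^4.637 = 136242.
Phase 2 runs for 15 − 9.6 = 5.4 months at r = 0.06.
N(15) = 136242·e^(0.06×5.4) = 136242·e^0.324 = 188374.

188000 fish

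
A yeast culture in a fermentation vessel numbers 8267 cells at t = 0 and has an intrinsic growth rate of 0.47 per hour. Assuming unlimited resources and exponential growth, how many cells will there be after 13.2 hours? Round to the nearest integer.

4089883 cells

N(t) = N₀·e^(rt) = 8267 × e^(0.47×13.2) = 8267 × e^6.204.
e^6.204 ≈ 494.72, so N ≈ 8267 × 494.72 = 4.089883×10^6.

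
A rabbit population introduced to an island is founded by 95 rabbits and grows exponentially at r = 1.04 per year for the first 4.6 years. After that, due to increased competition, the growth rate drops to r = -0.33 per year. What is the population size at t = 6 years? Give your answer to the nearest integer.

7157 rabbits

Phase 1: N(4.6) = 95·e^(1.04×4.6) = 95·e^4.784 = 11360.3.
Phase 2 runs for 6 − 4.6 = 1.4 years at r = -0.33.
N(6) = 11360.3·e^(-0.33×1.4) = 11360.3·e^-0.462 = 7157.22.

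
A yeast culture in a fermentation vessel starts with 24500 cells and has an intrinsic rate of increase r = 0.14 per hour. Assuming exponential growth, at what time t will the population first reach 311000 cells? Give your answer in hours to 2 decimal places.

18.15 hours

Set N₀·e^(rt) = 311000: e^(0.14·t) = 311000/24500 = 12.694.
0.14·t = ln(12.694) = 2.5411, so t = 2.5411/0.14 = 18.151.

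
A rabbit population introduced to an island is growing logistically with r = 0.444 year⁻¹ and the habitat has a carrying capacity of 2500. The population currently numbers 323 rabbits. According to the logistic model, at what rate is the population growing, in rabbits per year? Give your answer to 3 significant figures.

dN/dt = rN(1 − N/K) = 0.444 × 323 × (1 − 323/2500).
1 − 323/2500 = 0.8708; dN/dt = 0.444 × 323 × 0.8708 = 124.88.

125 rabbits per year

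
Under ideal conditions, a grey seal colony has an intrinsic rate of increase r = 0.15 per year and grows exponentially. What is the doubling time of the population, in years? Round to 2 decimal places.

Doubling time t_d = ln(2)/r = 0.6931/0.15 = 4.621.

4.62 years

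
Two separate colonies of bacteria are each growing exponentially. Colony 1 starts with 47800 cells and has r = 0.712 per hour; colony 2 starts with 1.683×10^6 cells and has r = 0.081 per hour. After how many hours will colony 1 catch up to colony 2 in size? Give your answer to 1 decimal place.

5.6 hours

Set 47800·e^(0.712t) = 1.683×10^6·e^(0.081t).
e^((0.712 − 0.081)t) = 1.683×10^6/47800 → e^(0.631·t) = 35.209.
0.631·t = ln(35.209) = 3.5613, so t = 3.5613/0.631 = 5.6439.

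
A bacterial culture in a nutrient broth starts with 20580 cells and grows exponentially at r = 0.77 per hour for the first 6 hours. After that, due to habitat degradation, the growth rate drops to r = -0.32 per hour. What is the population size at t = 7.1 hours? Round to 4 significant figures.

Phase 1: N(6) = 20580·e^(0.77×6) = 20580·e^4.62 = 2.088747×10^6.
Phase 2 runs for 7.1 − 6 = 1.1 hours at r = -0.32.
N(7.1) = 2.088747×10^6·e^(-0.32×1.1) = 2.088747×10^6·e^-0.352 = 1.468974×10^6.

1469000 cells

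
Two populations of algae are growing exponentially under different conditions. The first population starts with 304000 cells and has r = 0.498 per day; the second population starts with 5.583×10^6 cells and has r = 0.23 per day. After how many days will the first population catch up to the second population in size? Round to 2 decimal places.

10.86 days

Set 304000·e^(0.498t) = 5.583×10^6·e^(0.23t).
e^((0.498 − 0.23)t) = 5.583×10^6/304000 → e^(0.268·t) = 18.365.
0.268·t = ln(18.365) = 2.9105, so t = 2.9105/0.268 = 10.86.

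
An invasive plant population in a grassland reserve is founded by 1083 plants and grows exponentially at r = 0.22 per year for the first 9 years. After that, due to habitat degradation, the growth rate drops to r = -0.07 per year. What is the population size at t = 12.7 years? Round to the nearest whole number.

Phase 1: N(9) = 1083·e^(0.22×9) = 1083·e^1.98 = 7843.89.
Phase 2 runs for 12.7 − 9 = 3.7 years at r = -0.07.
N(12.7) = 7843.89·e^(-0.07×3.7) = 7843.89·e^-0.259 = 6054.1.

6054 plants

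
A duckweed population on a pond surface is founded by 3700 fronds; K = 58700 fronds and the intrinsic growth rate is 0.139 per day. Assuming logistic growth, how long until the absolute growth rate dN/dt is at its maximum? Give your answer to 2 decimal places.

Logistic growth is fastest at N = K/2 = 29350.
A = (K − N₀)/N₀ = 14.865. Set K/(1 + A·e^(−rt)) = K/2 → A·e^(−rt) = 1.
e^(−0.139t) = 1/14.865 = 0.0672727, so t = ln(14.865)/0.139 = 2.699/0.139 = 19.417.

19.42 days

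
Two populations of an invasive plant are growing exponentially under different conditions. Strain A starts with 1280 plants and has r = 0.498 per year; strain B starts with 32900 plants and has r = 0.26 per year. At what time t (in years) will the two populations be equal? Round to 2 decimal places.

Set 1280·e^(0.498t) = 32900·e^(0.26t).
e^((0.498 − 0.26)t) = 32900/1280 → e^(0.238·t) = 25.703.
0.238·t = ln(25.703) = 3.2466, so t = 3.2466/0.238 = 13.641.

13.64 years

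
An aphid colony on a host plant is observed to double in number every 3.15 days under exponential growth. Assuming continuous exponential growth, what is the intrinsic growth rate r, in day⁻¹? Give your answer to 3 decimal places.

0.220 per day

r = ln(2)/t_d = 0.6931/3.15 = 0.22005.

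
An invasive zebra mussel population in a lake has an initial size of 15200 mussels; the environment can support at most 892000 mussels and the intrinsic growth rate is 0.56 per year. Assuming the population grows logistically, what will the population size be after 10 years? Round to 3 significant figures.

735000 mussels

A = (K − N₀)/N₀ = (892000 − 15200)/15200 = 57.684.
N(t) = K/(1 + A·e^(−rt)) = 892000/(1 + 57.684×e^(−0.56×10)).
e^(−5.6) = 0.0036979; denominator = 1 + 57.684×0.0036979 = 1.2133.
N = 892000/1.2133 = 735180.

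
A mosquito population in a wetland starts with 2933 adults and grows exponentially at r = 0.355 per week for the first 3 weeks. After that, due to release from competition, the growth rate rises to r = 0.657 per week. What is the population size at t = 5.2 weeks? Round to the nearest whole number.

36105 adults

Phase 1: N(3) = 2933·e^(0.355×3) = 2933·e^1.065 = 8508.16.
Phase 2 runs for 5.2 − 3 = 2.2 weeks at r = 0.657.
N(5.2) = 8508.16·e^(0.657×2.2) = 8508.16·e^1.445 = 36104.8.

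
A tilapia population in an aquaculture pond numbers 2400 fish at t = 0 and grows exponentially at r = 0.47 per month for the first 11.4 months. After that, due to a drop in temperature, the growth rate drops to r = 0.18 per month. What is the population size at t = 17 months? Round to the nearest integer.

1396143 fish

Phase 1: N(11.4) = 2400·e^(0.47×11.4) = 2400·e^5.358 = 509520.
Phase 2 runs for 17 − 11.4 = 5.6 months at r = 0.18.
N(17) = 509520·e^(0.18×5.6) = 509520·e^1.008 = 1.396143×10^6.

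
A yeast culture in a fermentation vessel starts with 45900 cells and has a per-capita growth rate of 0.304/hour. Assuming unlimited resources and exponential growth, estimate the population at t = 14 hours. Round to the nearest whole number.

3237203 cells

N(t) = N₀·e^(rt) = 45900 × e^(0.304×14) = 45900 × e^4.256.
e^4.256 ≈ 70.527, so N ≈ 45900 × 70.527 = 3.237203×10^6.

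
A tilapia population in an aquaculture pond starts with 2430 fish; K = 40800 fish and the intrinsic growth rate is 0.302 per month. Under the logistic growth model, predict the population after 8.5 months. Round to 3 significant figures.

A = (K − N₀)/N₀ = (40800 − 2430)/2430 = 15.79.
N(t) = K/(1 + A·e^(−rt)) = 40800/(1 + 15.79×e^(−0.302×8.5)).
e^(−2.567) = 0.076765; denominator = 1 + 15.79×0.076765 = 2.2121.
N = 40800/2.2121 = 18443.7.

18400 fish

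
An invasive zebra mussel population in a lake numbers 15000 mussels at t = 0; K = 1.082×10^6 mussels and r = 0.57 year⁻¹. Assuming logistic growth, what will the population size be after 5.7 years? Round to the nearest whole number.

287697 mussels

A = (K − N₀)/N₀ = (1.082×10^6 − 15000)/15000 = 71.133.
N(t) = K/(1 + A·e^(−rt)) = 1.082×10^6/(1 + 71.133×e^(−0.57×5.7)).
e^(−3.249) = 0.038813; denominator = 1 + 71.133×0.038813 = 3.7609.
N = 1.082×10^6/3.7609 = 287697.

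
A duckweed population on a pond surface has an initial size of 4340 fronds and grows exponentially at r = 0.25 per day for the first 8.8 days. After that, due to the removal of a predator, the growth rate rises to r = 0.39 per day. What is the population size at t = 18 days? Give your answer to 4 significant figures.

Phase 1: N(8.8) = 4340·e^(0.25×8.8) = 4340·e^2.2 = 39168.6.
Phase 2 runs for 18 − 8.8 = 9.2 days at r = 0.39.
N(18) = 39168.6·e^(0.39×9.2) = 39168.6·e^3.588 = 1.416401×10^6.

1416000 fronds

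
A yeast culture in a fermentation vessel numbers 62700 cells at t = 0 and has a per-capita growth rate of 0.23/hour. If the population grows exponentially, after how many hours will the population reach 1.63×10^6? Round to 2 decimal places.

14.17 hours

Set N₀·e^(rt) = 1.63×10^6: e^(0.23·t) = 1.63×10^6/62700 = 25.997.
0.23·t = ln(25.997) = 3.258, so t = 3.258/0.23 = 14.165.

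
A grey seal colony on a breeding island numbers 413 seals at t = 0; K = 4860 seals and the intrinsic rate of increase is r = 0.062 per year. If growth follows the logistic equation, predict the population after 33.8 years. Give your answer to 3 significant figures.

A = (K − N₀)/N₀ = (4860 − 413)/413 = 10.768.
N(t) = K/(1 + A·e^(−rt)) = 4860/(1 + 10.768×e^(−0.062×33.8)).
e^(−2.096) = 0.123; denominator = 1 + 10.768×0.123 = 2.3244.
N = 4860/2.3244 = 2090.89.

2090 seals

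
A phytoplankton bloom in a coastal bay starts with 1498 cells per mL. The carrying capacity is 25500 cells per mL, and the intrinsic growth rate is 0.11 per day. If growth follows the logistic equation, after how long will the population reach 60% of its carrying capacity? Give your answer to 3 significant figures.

A = (K − N₀)/N₀ = (25500 − 1498)/1498 = 16.023.
Solve 25500/(1 + 16.023·e^(−0.11t)) = 15300: 1 + 16.023·e^(−0.11t) = 1.6667, so e^(−0.11t) = 0.0416076.
−0.11·t = ln(0.0416076) = -3.1795, so t = 3.1795/0.11 = 28.904.

28.9 days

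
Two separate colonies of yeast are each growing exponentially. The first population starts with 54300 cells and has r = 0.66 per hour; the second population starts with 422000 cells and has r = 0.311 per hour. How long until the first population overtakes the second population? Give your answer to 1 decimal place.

Set 54300·e^(0.66t) = 422000·e^(0.311t).
e^((0.66 − 0.311)t) = 422000/54300 → e^(0.349·t) = 7.7716.
0.349·t = ln(7.7716) = 2.0505, so t = 2.0505/0.349 = 5.8753.

5.9 hours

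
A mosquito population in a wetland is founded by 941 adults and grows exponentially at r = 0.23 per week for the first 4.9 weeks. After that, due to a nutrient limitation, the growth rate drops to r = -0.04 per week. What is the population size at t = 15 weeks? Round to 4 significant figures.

Phase 1: N(4.9) = 941·e^(0.23×4.9) = 941·e^1.127 = 2904.29.
Phase 2 runs for 15 − 4.9 = 10.1 weeks at r = -0.04.
N(15) = 2904.29·e^(-0.04×10.1) = 2904.29·e^-0.404 = 1939.03.

1939 adults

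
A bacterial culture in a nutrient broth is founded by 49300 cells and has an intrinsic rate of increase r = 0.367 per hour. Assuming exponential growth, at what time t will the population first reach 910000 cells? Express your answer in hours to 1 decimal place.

7.9 hours

Set N₀·e^(rt) = 910000: e^(0.367·t) = 910000/49300 = 18.458.
0.367·t = ln(18.458) = 2.9155, so t = 2.9155/0.367 = 7.9442.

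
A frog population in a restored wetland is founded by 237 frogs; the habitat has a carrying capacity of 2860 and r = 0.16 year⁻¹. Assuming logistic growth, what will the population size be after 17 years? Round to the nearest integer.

1654 frogs

A = (K − N₀)/N₀ = (2860 − 237)/237 = 11.068.
N(t) = K/(1 + A·e^(−rt)) = 2860/(1 + 11.068×e^(−0.16×17)).
e^(−2.72) = 0.065875; denominator = 1 + 11.068×0.065875 = 1.7291.
N = 2860/1.7291 = 1654.07.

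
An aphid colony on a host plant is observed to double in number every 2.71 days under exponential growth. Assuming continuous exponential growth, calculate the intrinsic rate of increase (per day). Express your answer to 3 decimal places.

r = ln(2)/t_d = 0.6931/2.71 = 0.25577.

0.256 per day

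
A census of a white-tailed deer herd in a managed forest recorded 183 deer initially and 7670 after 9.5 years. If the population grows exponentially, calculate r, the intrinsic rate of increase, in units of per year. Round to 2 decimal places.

0.39 per year

From N(t) = N₀·e^(rt): e^(r·9.5) = 7670/183 = 41.913.
r·9.5 = ln(41.913) = 3.7356, so r = 3.7356/9.5 = 0.39322.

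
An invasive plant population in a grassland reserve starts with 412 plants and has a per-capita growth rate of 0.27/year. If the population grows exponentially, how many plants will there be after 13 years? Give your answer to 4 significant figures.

13780 plants

N(t) = N₀·e^(rt) = 412 × e^(0.27×13) = 412 × e^3.51.
e^3.51 ≈ 33.448, so N ≈ 412 × 33.448 = 13780.7.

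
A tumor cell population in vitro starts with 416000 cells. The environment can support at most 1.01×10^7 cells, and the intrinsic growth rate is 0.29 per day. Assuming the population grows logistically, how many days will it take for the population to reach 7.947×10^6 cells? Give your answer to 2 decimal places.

15.36 days

A = (K − N₀)/N₀ = (1.01×10^7 − 416000)/416000 = 23.279.
Solve 1.01×10^7/(1 + 23.279·e^(−0.29t)) = 7.947×10^6: 1 + 23.279·e^(−0.29t) = 1.2709, so e^(−0.29t) = 0.011638.
−0.29·t = ln(0.011638) = -4.4535, so t = 4.4535/0.29 = 15.357.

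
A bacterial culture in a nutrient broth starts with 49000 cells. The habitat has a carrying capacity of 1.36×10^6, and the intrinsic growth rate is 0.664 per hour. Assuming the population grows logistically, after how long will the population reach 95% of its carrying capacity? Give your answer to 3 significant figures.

9.38 hours

A = (K − N₀)/N₀ = (1.36×10^6 − 49000)/49000 = 26.755.
Solve 1.36×10^6/(1 + 26.755·e^(−0.664t)) = 1.292×10^6: 1 + 26.755·e^(−0.664t) = 1.0526, so e^(−0.664t) = 0.00196716.
−0.664·t = ln(0.00196716) = -6.2312, so t = 6.2312/0.664 = 9.3843.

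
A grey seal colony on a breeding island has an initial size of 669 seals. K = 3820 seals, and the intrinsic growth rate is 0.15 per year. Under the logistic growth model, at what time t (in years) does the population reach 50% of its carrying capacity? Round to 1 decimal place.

A = (K − N₀)/N₀ = (3820 − 669)/669 = 4.71.
Solve 3820/(1 + 4.71·e^(−0.15t)) = 1910: 1 + 4.71·e^(−0.15t) = 2, so e^(−0.15t) = 0.212314.
−0.15·t = ln(0.212314) = -1.5497, so t = 1.5497/0.15 = 10.331.

10.3 years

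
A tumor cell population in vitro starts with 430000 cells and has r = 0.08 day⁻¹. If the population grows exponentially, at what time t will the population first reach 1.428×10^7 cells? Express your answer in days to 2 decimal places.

Set N₀·e^(rt) = 1.428×10^7: e^(0.08·t) = 1.428×10^7/430000 = 33.209.
0.08·t = ln(33.209) = 3.5028, so t = 3.5028/0.08 = 43.785.

43.79 days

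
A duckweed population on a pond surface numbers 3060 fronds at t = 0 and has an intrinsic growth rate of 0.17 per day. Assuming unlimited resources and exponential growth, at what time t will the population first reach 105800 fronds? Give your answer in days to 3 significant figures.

20.8 days

Set N₀·e^(rt) = 105800: e^(0.17·t) = 105800/3060 = 34.575.
0.17·t = ln(34.575) = 3.5431, so t = 3.5431/0.17 = 20.842.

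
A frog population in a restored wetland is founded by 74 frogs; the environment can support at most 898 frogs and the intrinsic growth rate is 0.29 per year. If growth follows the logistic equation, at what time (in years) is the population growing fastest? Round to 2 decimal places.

8.31 years

Logistic growth is fastest at N = K/2 = 449.
A = (K − N₀)/N₀ = 11.135. Set K/(1 + A·e^(−rt)) = K/2 → A·e^(−rt) = 1.
e^(−0.29t) = 1/11.135 = 0.0898058, so t = ln(11.135)/0.29 = 2.4101/0.29 = 8.3107.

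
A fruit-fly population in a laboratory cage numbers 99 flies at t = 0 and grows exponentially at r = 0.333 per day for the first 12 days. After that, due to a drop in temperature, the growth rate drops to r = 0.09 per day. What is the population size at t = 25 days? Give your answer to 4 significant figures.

17350 flies

Phase 1: N(12) = 99·e^(0.333×12) = 99·e^3.996 = 5383.64.
Phase 2 runs for 25 − 12 = 13 days at r = 0.09.
N(25) = 5383.64·e^(0.09×13) = 5383.64·e^1.17 = 17346.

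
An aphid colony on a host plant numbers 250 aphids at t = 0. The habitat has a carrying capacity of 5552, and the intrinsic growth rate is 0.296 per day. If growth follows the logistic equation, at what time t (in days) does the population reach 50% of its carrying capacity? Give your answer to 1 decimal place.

A = (K − N₀)/N₀ = (5552 − 250)/250 = 21.208.
Solve 5552/(1 + 21.208·e^(−0.296t)) = 2776: 1 + 21.208·e^(−0.296t) = 2, so e^(−0.296t) = 0.047152.
−0.296·t = ln(0.047152) = -3.0544, so t = 3.0544/0.296 = 10.319.

10.3 days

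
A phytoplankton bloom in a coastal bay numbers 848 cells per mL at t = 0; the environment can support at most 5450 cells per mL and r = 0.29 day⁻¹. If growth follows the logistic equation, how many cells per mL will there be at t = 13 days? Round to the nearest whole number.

4844 cells per mL

A = (K − N₀)/N₀ = (5450 − 848)/848 = 5.4269.
N(t) = K/(1 + A·e^(−rt)) = 5450/(1 + 5.4269×e^(−0.29×13)).
e^(−3.77) = 0.023052; denominator = 1 + 5.4269×0.023052 = 1.1251.
N = 5450/1.1251 = 4844.01.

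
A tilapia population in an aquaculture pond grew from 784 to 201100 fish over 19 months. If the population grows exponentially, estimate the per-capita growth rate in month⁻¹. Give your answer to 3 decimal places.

From N(t) = N₀·e^(rt): e^(r·19) = 201100/784 = 256.51.
r·19 = ln(256.51) = 5.5471, so r = 5.5471/19 = 0.29196.

0.292 per month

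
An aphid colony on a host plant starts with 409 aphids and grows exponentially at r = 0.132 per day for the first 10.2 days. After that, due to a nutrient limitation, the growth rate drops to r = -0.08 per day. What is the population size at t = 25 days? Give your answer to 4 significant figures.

481.1 aphids

Phase 1: N(10.2) = 409·e^(0.132×10.2) = 409·e^1.346 = 1572.02.
Phase 2 runs for 25 − 10.2 = 14.8 days at r = -0.08.
N(25) = 1572.02·e^(-0.08×14.8) = 1572.02·e^-1.184 = 481.119.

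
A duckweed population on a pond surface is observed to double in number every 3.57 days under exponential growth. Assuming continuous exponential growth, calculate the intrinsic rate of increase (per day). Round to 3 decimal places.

0.194 per day

r = ln(2)/t_d = 0.6931/3.57 = 0.19416.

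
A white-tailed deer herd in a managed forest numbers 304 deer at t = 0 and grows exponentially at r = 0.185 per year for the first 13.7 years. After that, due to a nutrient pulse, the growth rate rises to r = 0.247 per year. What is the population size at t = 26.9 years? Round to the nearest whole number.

99900 deer

Phase 1: N(13.7) = 304·e^(0.185×13.7) = 304·e^2.534 = 3833.48.
Phase 2 runs for 26.9 − 13.7 = 13.2 years at r = 0.247.
N(26.9) = 3833.48·e^(0.247×13.2) = 3833.48·e^3.26 = 99900.3.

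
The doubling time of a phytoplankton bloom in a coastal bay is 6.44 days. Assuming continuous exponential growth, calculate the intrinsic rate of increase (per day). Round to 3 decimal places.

r = ln(2)/t_d = 0.6931/6.44 = 0.10763.

0.108 per day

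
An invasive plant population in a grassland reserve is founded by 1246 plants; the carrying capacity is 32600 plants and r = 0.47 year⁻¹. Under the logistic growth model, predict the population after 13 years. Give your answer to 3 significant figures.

A = (K − N₀)/N₀ = (32600 − 1246)/1246 = 25.164.
N(t) = K/(1 + A·e^(−rt)) = 32600/(1 + 25.164×e^(−0.47×13)).
e^(−6.11) = 0.0022206; denominator = 1 + 25.164×0.0022206 = 1.0559.
N = 32600/1.0559 = 30874.8.

30900 plants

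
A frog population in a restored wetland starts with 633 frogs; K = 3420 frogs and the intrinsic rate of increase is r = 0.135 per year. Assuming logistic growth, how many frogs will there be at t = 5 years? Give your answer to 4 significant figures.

A = (K − N₀)/N₀ = (3420 − 633)/633 = 4.4028.
N(t) = K/(1 + A·e^(−rt)) = 3420/(1 + 4.4028×e^(−0.135×5)).
e^(−0.675) = 0.50916; denominator = 1 + 4.4028×0.50916 = 3.2417.
N = 3420/3.2417 = 1054.99.

1055 frogs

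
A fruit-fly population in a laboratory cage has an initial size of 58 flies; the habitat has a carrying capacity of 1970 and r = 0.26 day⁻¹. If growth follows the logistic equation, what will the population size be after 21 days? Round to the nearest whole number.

1728 flies

A = (K − N₀)/N₀ = (1970 − 58)/58 = 32.966.
N(t) = K/(1 + A·e^(−rt)) = 1970/(1 + 32.966×e^(−0.26×21)).
e^(−5.46) = 0.0042536; denominator = 1 + 32.966×0.0042536 = 1.1402.
N = 1970/1.1402 = 1727.74.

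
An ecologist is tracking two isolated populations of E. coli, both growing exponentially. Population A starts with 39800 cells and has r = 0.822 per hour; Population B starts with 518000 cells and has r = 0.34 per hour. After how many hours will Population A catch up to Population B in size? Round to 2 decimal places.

5.32 hours

Set 39800·e^(0.822t) = 518000·e^(0.34t).
e^((0.822 − 0.34)t) = 518000/39800 → e^(0.482·t) = 13.015.
0.482·t = ln(13.015) = 2.5661, so t = 2.5661/0.482 = 5.3239.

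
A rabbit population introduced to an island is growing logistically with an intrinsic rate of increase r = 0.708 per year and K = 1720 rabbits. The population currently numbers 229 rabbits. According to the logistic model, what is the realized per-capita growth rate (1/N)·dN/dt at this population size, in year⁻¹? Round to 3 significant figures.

0.614 per year

(1/N)·dN/dt = r(1 − N/K) = 0.708 × (1 − 229/1720).
= 0.708 × 0.86686 = 0.61374.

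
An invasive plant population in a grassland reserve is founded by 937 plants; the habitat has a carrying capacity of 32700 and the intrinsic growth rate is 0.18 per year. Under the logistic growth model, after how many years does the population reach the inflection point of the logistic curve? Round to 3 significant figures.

Logistic growth is fastest at N = K/2 = 16350.
A = (K − N₀)/N₀ = 33.899. Set K/(1 + A·e^(−rt)) = K/2 → A·e^(−rt) = 1.
e^(−0.18t) = 1/33.899 = 0.0294997, so t = ln(33.899)/0.18 = 3.5234/0.18 = 19.574.

19.6 years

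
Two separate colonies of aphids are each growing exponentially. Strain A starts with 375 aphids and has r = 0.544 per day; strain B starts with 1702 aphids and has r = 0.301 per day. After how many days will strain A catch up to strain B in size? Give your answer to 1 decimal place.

Set 375·e^(0.544t) = 1702·e^(0.301t).
e^((0.544 − 0.301)t) = 1702/375 → e^(0.243·t) = 4.5387.
0.243·t = ln(4.5387) = 1.5126, so t = 1.5126/0.243 = 6.2248.

6.2 days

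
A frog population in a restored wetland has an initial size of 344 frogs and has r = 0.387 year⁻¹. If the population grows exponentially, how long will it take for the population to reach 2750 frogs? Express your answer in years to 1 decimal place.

Set N₀·e^(rt) = 2750: e^(0.387·t) = 2750/344 = 7.9942.
0.387·t = ln(7.9942) = 2.0787, so t = 2.0787/0.387 = 5.3714.

5.4 years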